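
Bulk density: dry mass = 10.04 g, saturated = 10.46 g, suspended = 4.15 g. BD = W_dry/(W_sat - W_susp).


BD = 10.04 / (10.46 - 4.15) = 10.04 / 6.31 = 1.591 g/cm^3

1.591


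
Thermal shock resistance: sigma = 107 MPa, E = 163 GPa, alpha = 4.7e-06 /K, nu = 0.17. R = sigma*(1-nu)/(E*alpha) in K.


R = 107*(1-0.17)/(163*1000*4.7e-06) = 116 K

116


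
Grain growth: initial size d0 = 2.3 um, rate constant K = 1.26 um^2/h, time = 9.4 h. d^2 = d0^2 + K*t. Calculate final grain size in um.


d^2 = 2.3^2 + 1.26*9.4 = 17.134
d = sqrt(17.134) = 4.14 um

4.14


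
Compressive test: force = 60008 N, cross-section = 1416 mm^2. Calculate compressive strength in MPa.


CS = 60008 / 1416 = 42.4 MPa

42.4


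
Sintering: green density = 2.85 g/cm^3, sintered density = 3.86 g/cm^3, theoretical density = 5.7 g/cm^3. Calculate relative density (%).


Relative = 3.86 / 5.7 * 100 = 67.7%

67.7


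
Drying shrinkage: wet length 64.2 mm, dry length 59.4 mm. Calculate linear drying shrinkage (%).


DS = (64.2 - 59.4) / 64.2 * 100 = 7.48%

7.48


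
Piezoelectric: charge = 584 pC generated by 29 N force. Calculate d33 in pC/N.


d33 = 584 / 29 = 20.1 pC/N

20.1


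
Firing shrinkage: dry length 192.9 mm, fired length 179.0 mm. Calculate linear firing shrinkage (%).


FS = (192.9 - 179.0) / 192.9 * 100 = 7.21%

7.21


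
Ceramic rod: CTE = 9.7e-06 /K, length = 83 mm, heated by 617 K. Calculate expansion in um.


dL = 9.7e-06 * 83 * 617 * 1000 = 496.747 um

496.747


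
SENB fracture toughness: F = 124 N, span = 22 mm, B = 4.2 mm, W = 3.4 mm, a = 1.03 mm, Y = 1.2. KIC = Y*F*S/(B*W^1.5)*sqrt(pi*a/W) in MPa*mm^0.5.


KIC = 1.2*124*22/(4.2*3.4^1.5)*sqrt(pi*1.03/3.4) = 121.29

121.29


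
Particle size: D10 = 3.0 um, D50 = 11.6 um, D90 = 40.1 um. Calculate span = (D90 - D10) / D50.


Span = (40.1 - 3.0) / 11.6 = 37.1 / 11.6 = 3.198

3.198


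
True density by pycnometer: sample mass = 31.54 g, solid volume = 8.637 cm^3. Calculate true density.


TD = 31.54 / 8.637 = 3.652 g/cm^3

3.652


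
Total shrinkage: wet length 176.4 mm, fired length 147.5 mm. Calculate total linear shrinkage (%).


TS = (176.4 - 147.5) / 176.4 * 100 = 16.38%

16.38


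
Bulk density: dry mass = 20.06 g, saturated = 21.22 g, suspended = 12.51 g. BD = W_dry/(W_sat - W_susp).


BD = 20.06 / (21.22 - 12.51) = 20.06 / 8.71 = 2.303 g/cm^3

2.303


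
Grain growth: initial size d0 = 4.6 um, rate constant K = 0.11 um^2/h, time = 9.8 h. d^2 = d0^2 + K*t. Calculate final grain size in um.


d^2 = 4.6^2 + 0.11*9.8 = 22.238
d = sqrt(22.238) = 4.72 um

4.72


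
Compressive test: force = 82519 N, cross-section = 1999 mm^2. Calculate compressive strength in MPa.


CS = 82519 / 1999 = 41.3 MPa

41.3


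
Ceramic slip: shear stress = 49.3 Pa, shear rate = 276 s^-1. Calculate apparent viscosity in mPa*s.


eta = tau/gamma * 1000 = 49.3/276 * 1000 = 178.6 mPa*s

178.6


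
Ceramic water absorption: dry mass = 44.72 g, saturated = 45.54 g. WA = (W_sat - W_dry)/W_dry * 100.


WA = (45.54 - 44.72) / 44.72 * 100 = 1.83%

1.83


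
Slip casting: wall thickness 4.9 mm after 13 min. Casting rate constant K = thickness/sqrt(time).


K = 4.9 / sqrt(13) = 4.9 / 3.6056 = 1.359 mm/min^0.5

1.359


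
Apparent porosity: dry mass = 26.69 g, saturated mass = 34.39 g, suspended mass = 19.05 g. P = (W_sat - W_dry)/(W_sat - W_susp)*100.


P = (34.39 - 26.69) / (34.39 - 19.05) * 100 = 7.7 / 15.34 * 100 = 50.2%

50.2


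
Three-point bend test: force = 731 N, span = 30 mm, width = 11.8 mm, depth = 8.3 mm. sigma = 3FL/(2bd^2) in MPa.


sigma = 3*731*30/(2*11.8*8.3^2) = 40.5 MPa

40.5


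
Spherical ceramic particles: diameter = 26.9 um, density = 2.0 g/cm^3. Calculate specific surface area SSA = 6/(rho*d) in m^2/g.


SSA = 6 / (2.0 * 26.9) = 0.112 m^2/g

0.112


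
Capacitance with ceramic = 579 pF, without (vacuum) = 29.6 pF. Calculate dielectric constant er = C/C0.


er = 579 / 29.6 = 19.56

19.56


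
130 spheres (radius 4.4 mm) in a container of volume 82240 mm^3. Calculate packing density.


V_sphere = 4/3*pi*4.4^3 = 356.8179 mm^3
Total V = 130*356.8179 = 46386.327 mm^3
PD = 46386.327 / 82240 = 0.564

0.564


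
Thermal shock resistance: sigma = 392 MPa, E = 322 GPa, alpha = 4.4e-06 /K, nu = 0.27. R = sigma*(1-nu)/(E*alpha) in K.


R = 392*(1-0.27)/(322*1000*4.4e-06) = 202 K

202


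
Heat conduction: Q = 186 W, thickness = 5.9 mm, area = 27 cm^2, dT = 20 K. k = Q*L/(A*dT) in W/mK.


k = 186*5.9/1000/(27/10000*20) = 20.32 W/mK

20.32


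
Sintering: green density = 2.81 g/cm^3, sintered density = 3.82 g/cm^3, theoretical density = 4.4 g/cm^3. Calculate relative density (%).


Relative = 3.82 / 4.4 * 100 = 86.8%

86.8


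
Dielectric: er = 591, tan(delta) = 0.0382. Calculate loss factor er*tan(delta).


Loss = 591 * 0.0382 = 22.576

22.576


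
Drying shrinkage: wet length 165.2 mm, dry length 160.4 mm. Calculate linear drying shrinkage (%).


DS = (165.2 - 160.4) / 165.2 * 100 = 2.91%

2.91


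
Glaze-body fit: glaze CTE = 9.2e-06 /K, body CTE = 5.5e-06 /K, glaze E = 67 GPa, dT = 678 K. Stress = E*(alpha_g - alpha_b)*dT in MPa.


Stress = 67*1000*(9.2e-06 - 5.5e-06)*678 = 168.1 MPa

168.1


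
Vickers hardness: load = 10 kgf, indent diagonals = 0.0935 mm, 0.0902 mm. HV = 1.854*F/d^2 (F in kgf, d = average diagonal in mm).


d_avg = (0.0935+0.0902)/2 = 0.09185 mm
HV = 1.854*10/0.09185^2 = 2198

2198


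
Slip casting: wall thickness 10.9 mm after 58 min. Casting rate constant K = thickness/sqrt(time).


K = 10.9 / sqrt(58) = 10.9 / 7.6158 = 1.431 mm/min^0.5

1.431


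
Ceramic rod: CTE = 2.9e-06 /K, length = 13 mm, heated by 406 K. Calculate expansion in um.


dL = 2.9e-06 * 13 * 406 * 1000 = 15.306 um

15.306


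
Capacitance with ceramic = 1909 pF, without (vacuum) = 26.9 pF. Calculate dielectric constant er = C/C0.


er = 1909 / 26.9 = 70.97

70.97


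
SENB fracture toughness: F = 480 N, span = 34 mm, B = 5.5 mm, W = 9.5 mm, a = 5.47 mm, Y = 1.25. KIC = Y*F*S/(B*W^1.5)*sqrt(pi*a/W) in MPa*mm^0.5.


KIC = 1.25*480*34/(5.5*9.5^1.5)*sqrt(pi*5.47/9.5) = 170.37

170.37


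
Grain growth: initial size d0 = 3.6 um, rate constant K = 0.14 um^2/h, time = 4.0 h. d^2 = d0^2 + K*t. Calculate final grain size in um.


d^2 = 3.6^2 + 0.14*4.0 = 13.52
d = sqrt(13.52) = 3.68 um

3.68


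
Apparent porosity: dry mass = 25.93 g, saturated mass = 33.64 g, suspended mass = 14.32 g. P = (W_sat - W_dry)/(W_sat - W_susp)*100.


P = (33.64 - 25.93) / (33.64 - 14.32) * 100 = 7.71 / 19.32 * 100 = 39.9%

39.9


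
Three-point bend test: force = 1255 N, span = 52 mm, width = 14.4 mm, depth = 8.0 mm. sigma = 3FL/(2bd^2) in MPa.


sigma = 3*1255*52/(2*14.4*8.0^2) = 106.2 MPa

106.2


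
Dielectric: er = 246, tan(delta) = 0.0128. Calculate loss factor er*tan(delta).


Loss = 246 * 0.0128 = 3.149

3.149


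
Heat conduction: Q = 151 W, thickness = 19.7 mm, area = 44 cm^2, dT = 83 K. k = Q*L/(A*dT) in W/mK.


k = 151*19.7/1000/(44/10000*83) = 8.15 W/mK

8.15


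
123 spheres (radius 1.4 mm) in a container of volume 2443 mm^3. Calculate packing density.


V_sphere = 4/3*pi*1.4^3 = 11.494 mm^3
Total V = 123*11.494 = 1413.762 mm^3
PD = 1413.762 / 2443 = 0.579

0.579


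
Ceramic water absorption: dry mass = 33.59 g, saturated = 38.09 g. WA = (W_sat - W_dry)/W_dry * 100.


WA = (38.09 - 33.59) / 33.59 * 100 = 13.4%

13.4


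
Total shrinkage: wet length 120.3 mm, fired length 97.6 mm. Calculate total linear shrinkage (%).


TS = (120.3 - 97.6) / 120.3 * 100 = 18.87%

18.87


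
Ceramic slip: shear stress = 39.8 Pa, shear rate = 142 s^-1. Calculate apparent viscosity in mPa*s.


eta = tau/gamma * 1000 = 39.8/142 * 1000 = 280.3 mPa*s

280.3


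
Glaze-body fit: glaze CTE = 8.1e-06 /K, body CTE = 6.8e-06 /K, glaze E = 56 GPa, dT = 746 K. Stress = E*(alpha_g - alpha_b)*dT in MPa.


Stress = 56*1000*(8.1e-06 - 6.8e-06)*746 = 54.3 MPa

54.3


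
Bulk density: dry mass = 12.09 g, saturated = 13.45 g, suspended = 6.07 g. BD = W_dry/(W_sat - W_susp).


BD = 12.09 / (13.45 - 6.07) = 12.09 / 7.38 = 1.638 g/cm^3

1.638


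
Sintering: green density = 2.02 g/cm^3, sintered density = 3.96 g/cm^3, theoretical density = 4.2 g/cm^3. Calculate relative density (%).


Relative = 3.96 / 4.2 * 100 = 94.3%

94.3


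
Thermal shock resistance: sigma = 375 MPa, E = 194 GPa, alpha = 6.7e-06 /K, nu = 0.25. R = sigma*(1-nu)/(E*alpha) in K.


R = 375*(1-0.25)/(194*1000*6.7e-06) = 216 K

216


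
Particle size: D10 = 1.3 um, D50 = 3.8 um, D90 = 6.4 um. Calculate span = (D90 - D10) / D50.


Span = (6.4 - 1.3) / 3.8 = 5.1 / 3.8 = 1.342

1.342


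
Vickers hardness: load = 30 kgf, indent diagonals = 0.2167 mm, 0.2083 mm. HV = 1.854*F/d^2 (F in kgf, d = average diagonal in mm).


d_avg = (0.2167+0.2083)/2 = 0.2125 mm
HV = 1.854*30/0.2125^2 = 1232

1232


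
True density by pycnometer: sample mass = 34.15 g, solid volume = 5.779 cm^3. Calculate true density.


TD = 34.15 / 5.779 = 5.909 g/cm^3

5.909


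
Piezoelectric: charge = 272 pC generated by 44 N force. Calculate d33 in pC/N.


d33 = 272 / 44 = 6.2 pC/N

6.2


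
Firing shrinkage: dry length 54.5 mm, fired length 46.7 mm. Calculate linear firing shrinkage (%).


FS = (54.5 - 46.7) / 54.5 * 100 = 14.31%

14.31


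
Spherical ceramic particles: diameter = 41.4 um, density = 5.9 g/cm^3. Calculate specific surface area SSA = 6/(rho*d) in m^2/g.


SSA = 6 / (5.9 * 41.4) = 0.025 m^2/g

0.025


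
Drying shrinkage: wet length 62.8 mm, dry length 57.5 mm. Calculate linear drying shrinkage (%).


DS = (62.8 - 57.5) / 62.8 * 100 = 8.44%

8.44


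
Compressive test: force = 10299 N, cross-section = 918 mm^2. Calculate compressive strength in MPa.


CS = 10299 / 918 = 11.2 MPa

11.2


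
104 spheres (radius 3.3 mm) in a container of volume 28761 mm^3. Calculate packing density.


V_sphere = 4/3*pi*3.3^3 = 150.5326 mm^3
Total V = 104*150.5326 = 15655.3904 mm^3
PD = 15655.3904 / 28761 = 0.544

0.544


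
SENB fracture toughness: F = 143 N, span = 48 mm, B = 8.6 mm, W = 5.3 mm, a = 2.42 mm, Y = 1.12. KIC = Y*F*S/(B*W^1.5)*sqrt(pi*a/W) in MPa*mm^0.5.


KIC = 1.12*143*48/(8.6*5.3^1.5)*sqrt(pi*2.42/5.3) = 87.75

87.75


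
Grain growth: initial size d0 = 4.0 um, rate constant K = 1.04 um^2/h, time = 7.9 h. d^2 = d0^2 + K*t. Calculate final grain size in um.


d^2 = 4.0^2 + 1.04*7.9 = 24.216
d = sqrt(24.216) = 4.92 um

4.92


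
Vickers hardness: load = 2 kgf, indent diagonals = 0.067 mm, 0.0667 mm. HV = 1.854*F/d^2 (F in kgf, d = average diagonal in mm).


d_avg = (0.067+0.0667)/2 = 0.06685 mm
HV = 1.854*2/0.06685^2 = 830

830


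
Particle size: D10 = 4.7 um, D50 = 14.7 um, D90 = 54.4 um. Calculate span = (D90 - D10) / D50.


Span = (54.4 - 4.7) / 14.7 = 49.7 / 14.7 = 3.381

3.381


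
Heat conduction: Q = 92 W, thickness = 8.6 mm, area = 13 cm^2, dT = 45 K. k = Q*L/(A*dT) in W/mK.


k = 92*8.6/1000/(13/10000*45) = 13.52 W/mK

13.52


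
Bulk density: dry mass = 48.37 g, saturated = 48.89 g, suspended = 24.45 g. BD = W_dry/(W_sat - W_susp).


BD = 48.37 / (48.89 - 24.45) = 48.37 / 24.44 = 1.979 g/cm^3

1.979


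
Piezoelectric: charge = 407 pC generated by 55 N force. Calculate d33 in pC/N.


d33 = 407 / 55 = 7.4 pC/N

7.4


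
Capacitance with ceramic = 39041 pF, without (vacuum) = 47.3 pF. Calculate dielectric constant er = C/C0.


er = 39041 / 47.3 = 825.39

825.39


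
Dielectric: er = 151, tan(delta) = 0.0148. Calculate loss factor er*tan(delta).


Loss = 151 * 0.0148 = 2.235

2.235


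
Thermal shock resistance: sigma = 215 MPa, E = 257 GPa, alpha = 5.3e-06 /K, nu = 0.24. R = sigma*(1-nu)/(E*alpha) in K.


R = 215*(1-0.24)/(257*1000*5.3e-06) = 120 K

120


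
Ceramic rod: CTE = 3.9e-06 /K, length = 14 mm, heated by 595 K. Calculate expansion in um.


dL = 3.9e-06 * 14 * 595 * 1000 = 32.487 um

32.487


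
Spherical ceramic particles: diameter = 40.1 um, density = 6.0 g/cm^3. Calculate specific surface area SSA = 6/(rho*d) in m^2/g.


SSA = 6 / (6.0 * 40.1) = 0.025 m^2/g

0.025


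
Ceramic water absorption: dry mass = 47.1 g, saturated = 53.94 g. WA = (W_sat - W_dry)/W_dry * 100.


WA = (53.94 - 47.1) / 47.1 * 100 = 14.52%

14.52


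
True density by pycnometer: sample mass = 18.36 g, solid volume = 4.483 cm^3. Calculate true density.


TD = 18.36 / 4.483 = 4.095 g/cm^3

4.095


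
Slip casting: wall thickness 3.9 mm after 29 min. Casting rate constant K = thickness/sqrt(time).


K = 3.9 / sqrt(29) = 3.9 / 5.3852 = 0.724 mm/min^0.5

0.724


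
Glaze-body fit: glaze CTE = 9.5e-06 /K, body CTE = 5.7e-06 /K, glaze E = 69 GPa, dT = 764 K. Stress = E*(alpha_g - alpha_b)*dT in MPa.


Stress = 69*1000*(9.5e-06 - 5.7e-06)*764 = 200.3 MPa

200.3


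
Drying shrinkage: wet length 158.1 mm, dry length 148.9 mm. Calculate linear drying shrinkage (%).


DS = (158.1 - 148.9) / 158.1 * 100 = 5.82%

5.82


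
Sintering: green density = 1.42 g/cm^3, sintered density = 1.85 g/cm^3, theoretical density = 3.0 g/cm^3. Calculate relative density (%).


Relative = 1.85 / 3.0 * 100 = 61.7%

61.7


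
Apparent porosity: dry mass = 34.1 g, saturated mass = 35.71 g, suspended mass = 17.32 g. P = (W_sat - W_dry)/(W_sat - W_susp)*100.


P = (35.71 - 34.1) / (35.71 - 17.32) * 100 = 1.61 / 18.39 * 100 = 8.8%

8.8


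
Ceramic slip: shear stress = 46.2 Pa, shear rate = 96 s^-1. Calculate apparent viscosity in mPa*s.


eta = tau/gamma * 1000 = 46.2/96 * 1000 = 481.3 mPa*s

481.3


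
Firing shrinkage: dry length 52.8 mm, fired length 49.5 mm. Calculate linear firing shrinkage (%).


FS = (52.8 - 49.5) / 52.8 * 100 = 6.25%

6.25


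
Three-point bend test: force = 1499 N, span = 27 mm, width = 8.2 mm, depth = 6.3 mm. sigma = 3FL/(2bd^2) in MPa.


sigma = 3*1499*27/(2*8.2*6.3^2) = 186.5 MPa

186.5


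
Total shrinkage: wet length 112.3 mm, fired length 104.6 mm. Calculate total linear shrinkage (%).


TS = (112.3 - 104.6) / 112.3 * 100 = 6.86%

6.86


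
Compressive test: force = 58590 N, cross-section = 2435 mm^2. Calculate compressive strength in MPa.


CS = 58590 / 2435 = 24.1 MPa

24.1


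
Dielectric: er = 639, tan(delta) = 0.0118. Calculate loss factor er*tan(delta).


Loss = 639 * 0.0118 = 7.54

7.54


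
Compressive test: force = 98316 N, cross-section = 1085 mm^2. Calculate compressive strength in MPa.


CS = 98316 / 1085 = 90.6 MPa

90.6


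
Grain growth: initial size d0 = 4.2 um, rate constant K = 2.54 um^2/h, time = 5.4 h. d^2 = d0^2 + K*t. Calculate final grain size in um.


d^2 = 4.2^2 + 2.54*5.4 = 31.356
d = sqrt(31.356) = 5.6 um

5.6


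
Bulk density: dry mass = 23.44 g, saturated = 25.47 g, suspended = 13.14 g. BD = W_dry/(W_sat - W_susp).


BD = 23.44 / (25.47 - 13.14) = 23.44 / 12.33 = 1.901 g/cm^3

1.901


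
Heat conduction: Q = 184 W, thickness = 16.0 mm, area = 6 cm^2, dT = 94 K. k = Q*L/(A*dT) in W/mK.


k = 184*16.0/1000/(6/10000*94) = 52.2 W/mK

52.2


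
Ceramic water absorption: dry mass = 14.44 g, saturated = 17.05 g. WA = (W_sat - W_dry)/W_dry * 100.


WA = (17.05 - 14.44) / 14.44 * 100 = 18.07%

18.07


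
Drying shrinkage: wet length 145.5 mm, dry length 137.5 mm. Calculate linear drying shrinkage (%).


DS = (145.5 - 137.5) / 145.5 * 100 = 5.5%

5.5


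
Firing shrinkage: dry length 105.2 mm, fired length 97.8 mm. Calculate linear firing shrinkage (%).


FS = (105.2 - 97.8) / 105.2 * 100 = 7.03%

7.03


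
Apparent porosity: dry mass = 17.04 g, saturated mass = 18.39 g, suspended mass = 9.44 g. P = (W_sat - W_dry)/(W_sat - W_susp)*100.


P = (18.39 - 17.04) / (18.39 - 9.44) * 100 = 1.35 / 8.95 * 100 = 15.1%

15.1


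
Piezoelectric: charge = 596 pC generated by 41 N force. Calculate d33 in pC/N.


d33 = 596 / 41 = 14.5 pC/N

14.5


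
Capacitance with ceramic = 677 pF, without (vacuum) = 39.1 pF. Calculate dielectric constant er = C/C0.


er = 677 / 39.1 = 17.31

17.31


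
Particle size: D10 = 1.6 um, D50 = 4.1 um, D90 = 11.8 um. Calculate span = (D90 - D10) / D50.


Span = (11.8 - 1.6) / 4.1 = 10.2 / 4.1 = 2.488

2.488


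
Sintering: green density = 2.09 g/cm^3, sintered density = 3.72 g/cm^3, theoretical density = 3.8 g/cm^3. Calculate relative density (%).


Relative = 3.72 / 3.8 * 100 = 97.9%

97.9


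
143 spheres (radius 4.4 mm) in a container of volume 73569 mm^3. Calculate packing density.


V_sphere = 4/3*pi*4.4^3 = 356.8179 mm^3
Total V = 143*356.8179 = 51024.9597 mm^3
PD = 51024.9597 / 73569 = 0.694

0.694


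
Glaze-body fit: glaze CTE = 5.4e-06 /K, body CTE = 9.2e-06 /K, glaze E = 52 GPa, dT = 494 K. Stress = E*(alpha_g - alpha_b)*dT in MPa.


Stress = 52*1000*(5.4e-06 - 9.2e-06)*494 = -97.6 MPa

-97.6


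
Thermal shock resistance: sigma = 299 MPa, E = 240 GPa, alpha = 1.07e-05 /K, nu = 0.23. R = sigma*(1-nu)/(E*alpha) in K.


R = 299*(1-0.23)/(240*1000*1.07e-05) = 90 K

90


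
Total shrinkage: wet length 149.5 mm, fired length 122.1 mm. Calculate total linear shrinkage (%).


TS = (149.5 - 122.1) / 149.5 * 100 = 18.33%

18.33


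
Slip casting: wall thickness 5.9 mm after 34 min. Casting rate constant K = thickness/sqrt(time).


K = 5.9 / sqrt(34) = 5.9 / 5.831 = 1.012 mm/min^0.5

1.012


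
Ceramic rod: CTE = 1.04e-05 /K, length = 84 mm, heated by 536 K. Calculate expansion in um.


dL = 1.04e-05 * 84 * 536 * 1000 = 468.25 um

468.25


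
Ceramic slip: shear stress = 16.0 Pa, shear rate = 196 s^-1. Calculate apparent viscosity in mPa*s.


eta = tau/gamma * 1000 = 16.0/196 * 1000 = 81.6 mPa*s

81.6


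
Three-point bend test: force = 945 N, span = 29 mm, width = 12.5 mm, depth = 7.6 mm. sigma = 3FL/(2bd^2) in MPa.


sigma = 3*945*29/(2*12.5*7.6^2) = 56.9 MPa

56.9


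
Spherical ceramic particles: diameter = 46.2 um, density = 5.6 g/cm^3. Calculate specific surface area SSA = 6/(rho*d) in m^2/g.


SSA = 6 / (5.6 * 46.2) = 0.023 m^2/g

0.023


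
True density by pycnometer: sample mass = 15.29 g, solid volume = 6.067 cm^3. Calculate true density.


TD = 15.29 / 6.067 = 2.52 g/cm^3

2.52


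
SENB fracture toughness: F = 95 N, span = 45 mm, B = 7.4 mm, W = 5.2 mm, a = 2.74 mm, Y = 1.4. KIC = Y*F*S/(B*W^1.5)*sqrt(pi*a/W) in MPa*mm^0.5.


KIC = 1.4*95*45/(7.4*5.2^1.5)*sqrt(pi*2.74/5.2) = 87.76

87.76


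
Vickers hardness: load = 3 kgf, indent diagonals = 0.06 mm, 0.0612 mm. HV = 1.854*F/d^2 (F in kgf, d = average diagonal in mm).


d_avg = (0.06+0.0612)/2 = 0.0606 mm
HV = 1.854*3/0.0606^2 = 1515

1515


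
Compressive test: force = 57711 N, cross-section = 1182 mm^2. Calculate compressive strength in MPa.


CS = 57711 / 1182 = 48.8 MPa

48.8


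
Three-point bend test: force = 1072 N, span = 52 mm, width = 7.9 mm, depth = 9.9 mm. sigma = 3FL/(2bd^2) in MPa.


sigma = 3*1072*52/(2*7.9*9.9^2) = 108.0 MPa

108.0


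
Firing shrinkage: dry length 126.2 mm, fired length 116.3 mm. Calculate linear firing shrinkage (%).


FS = (126.2 - 116.3) / 126.2 * 100 = 7.84%

7.84


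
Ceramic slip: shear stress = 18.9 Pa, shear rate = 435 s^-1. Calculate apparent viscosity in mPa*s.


eta = tau/gamma * 1000 = 18.9/435 * 1000 = 43.4 mPa*s

43.4


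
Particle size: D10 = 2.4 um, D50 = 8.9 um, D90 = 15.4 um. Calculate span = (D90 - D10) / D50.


Span = (15.4 - 2.4) / 8.9 = 13.0 / 8.9 = 1.461

1.461


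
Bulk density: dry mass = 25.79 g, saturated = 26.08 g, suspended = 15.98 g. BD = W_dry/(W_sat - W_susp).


BD = 25.79 / (26.08 - 15.98) = 25.79 / 10.1 = 2.553 g/cm^3

2.553


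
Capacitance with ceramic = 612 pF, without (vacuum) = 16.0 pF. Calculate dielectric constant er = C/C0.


er = 612 / 16.0 = 38.25

38.25


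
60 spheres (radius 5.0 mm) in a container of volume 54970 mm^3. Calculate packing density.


V_sphere = 4/3*pi*5.0^3 = 523.5988 mm^3
Total V = 60*523.5988 = 31415.928 mm^3
PD = 31415.928 / 54970 = 0.572

0.572


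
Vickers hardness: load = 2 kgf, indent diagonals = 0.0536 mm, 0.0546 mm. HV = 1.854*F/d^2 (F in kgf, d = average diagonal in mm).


d_avg = (0.0536+0.0546)/2 = 0.0541 mm
HV = 1.854*2/0.0541^2 = 1267

1267


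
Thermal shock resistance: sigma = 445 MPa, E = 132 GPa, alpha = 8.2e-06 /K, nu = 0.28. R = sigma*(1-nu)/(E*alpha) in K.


R = 445*(1-0.28)/(132*1000*8.2e-06) = 296 K

296


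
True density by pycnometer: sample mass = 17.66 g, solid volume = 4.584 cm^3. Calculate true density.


TD = 17.66 / 4.584 = 3.853 g/cm^3

3.853


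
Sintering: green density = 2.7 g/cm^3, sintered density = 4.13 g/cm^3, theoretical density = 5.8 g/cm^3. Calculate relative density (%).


Relative = 4.13 / 5.8 * 100 = 71.2%

71.2


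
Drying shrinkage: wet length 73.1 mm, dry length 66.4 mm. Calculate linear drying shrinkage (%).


DS = (73.1 - 66.4) / 73.1 * 100 = 9.17%

9.17


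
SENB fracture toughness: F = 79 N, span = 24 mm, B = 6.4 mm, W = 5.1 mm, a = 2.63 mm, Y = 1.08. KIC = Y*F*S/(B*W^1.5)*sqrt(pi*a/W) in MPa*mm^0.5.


KIC = 1.08*79*24/(6.4*5.1^1.5)*sqrt(pi*2.63/5.1) = 35.36

35.36


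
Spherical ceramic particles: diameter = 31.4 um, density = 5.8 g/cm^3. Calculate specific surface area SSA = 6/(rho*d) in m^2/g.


SSA = 6 / (5.8 * 31.4) = 0.033 m^2/g

0.033


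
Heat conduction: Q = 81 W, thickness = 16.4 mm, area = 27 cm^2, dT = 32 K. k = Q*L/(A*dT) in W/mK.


k = 81*16.4/1000/(27/10000*32) = 15.38 W/mK

15.38


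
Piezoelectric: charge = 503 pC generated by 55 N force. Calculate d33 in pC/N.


d33 = 503 / 55 = 9.1 pC/N

9.1


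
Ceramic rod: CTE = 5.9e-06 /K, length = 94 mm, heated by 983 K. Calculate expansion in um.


dL = 5.9e-06 * 94 * 983 * 1000 = 545.172 um

545.172


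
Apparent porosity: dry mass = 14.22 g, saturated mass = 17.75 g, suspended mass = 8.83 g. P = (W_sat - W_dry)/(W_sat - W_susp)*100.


P = (17.75 - 14.22) / (17.75 - 8.83) * 100 = 3.53 / 8.92 * 100 = 39.6%

39.6


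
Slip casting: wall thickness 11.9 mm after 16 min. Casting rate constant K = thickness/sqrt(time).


K = 11.9 / sqrt(16) = 11.9 / 4.0 = 2.975 mm/min^0.5

2.975


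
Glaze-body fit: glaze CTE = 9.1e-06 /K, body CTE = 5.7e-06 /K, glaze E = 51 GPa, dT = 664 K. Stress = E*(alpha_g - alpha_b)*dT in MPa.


Stress = 51*1000*(9.1e-06 - 5.7e-06)*664 = 115.1 MPa

115.1


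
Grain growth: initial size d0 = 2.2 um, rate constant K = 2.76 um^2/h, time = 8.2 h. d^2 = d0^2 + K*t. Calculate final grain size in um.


d^2 = 2.2^2 + 2.76*8.2 = 27.472
d = sqrt(27.472) = 5.24 um

5.24


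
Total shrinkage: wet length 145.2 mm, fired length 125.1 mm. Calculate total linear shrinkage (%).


TS = (145.2 - 125.1) / 145.2 * 100 = 13.84%

13.84


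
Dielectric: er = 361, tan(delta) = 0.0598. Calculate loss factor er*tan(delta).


Loss = 361 * 0.0598 = 21.588

21.588


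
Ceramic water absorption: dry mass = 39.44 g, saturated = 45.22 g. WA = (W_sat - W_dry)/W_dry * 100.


WA = (45.22 - 39.44) / 39.44 * 100 = 14.66%

14.66


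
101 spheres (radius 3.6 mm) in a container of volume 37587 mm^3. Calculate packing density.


V_sphere = 4/3*pi*3.6^3 = 195.4322 mm^3
Total V = 101*195.4322 = 19738.6522 mm^3
PD = 19738.6522 / 37587 = 0.525

0.525


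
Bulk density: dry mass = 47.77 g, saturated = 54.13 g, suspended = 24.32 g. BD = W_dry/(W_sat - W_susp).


BD = 47.77 / (54.13 - 24.32) = 47.77 / 29.81 = 1.602 g/cm^3

1.602


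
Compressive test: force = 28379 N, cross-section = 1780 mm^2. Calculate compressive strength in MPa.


CS = 28379 / 1780 = 15.9 MPa

15.9


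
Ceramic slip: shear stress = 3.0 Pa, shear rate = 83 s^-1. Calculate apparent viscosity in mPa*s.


eta = tau/gamma * 1000 = 3.0/83 * 1000 = 36.1 mPa*s

36.1


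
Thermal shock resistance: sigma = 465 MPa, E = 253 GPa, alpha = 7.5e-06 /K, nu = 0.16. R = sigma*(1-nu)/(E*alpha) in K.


R = 465*(1-0.16)/(253*1000*7.5e-06) = 206 K

206


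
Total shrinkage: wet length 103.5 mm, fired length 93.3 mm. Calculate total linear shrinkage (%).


TS = (103.5 - 93.3) / 103.5 * 100 = 9.86%

9.86


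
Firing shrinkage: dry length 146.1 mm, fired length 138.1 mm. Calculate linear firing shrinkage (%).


FS = (146.1 - 138.1) / 146.1 * 100 = 5.48%

5.48


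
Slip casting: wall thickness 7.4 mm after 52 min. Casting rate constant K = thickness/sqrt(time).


K = 7.4 / sqrt(52) = 7.4 / 7.2111 = 1.026 mm/min^0.5

1.026


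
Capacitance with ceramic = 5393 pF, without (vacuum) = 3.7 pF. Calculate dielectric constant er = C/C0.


er = 5393 / 3.7 = 1457.57

1457.57


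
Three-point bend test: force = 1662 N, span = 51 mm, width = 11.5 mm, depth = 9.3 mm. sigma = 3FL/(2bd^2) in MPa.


sigma = 3*1662*51/(2*11.5*9.3^2) = 127.8 MPa

127.8


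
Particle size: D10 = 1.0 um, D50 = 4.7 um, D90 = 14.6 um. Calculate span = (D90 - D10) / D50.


Span = (14.6 - 1.0) / 4.7 = 13.6 / 4.7 = 2.894

2.894


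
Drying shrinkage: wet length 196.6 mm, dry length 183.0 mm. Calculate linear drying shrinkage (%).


DS = (196.6 - 183.0) / 196.6 * 100 = 6.92%

6.92


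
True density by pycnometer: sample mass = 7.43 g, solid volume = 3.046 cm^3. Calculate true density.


TD = 7.43 / 3.046 = 2.439 g/cm^3

2.439


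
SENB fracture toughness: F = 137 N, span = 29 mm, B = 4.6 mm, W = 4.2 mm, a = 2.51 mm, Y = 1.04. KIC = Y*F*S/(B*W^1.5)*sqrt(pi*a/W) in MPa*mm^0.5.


KIC = 1.04*137*29/(4.6*4.2^1.5)*sqrt(pi*2.51/4.2) = 142.99

142.99


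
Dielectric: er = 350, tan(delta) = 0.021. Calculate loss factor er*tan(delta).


Loss = 350 * 0.021 = 7.35

7.35


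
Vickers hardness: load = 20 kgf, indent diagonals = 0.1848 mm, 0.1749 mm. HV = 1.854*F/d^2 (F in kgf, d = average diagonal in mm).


d_avg = (0.1848+0.1749)/2 = 0.17985 mm
HV = 1.854*20/0.17985^2 = 1146

1146


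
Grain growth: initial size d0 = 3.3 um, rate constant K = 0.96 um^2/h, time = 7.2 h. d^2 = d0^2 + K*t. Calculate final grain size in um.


d^2 = 3.3^2 + 0.96*7.2 = 17.802
d = sqrt(17.802) = 4.22 um

4.22


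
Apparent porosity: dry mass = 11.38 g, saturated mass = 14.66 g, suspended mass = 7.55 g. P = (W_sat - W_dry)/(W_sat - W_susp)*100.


P = (14.66 - 11.38) / (14.66 - 7.55) * 100 = 3.28 / 7.11 * 100 = 46.1%

46.1


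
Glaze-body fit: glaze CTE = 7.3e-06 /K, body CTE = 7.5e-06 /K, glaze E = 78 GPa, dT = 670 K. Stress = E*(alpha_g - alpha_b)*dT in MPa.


Stress = 78*1000*(7.3e-06 - 7.5e-06)*670 = -10.5 MPa

-10.5


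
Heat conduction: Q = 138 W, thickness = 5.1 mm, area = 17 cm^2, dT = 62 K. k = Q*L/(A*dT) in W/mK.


k = 138*5.1/1000/(17/10000*62) = 6.68 W/mK

6.68


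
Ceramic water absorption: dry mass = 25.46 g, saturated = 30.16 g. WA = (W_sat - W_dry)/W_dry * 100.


WA = (30.16 - 25.46) / 25.46 * 100 = 18.46%

18.46


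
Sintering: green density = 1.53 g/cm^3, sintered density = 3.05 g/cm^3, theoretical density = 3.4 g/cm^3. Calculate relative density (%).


Relative = 3.05 / 3.4 * 100 = 89.7%

89.7


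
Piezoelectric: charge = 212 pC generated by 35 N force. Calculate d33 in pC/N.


d33 = 212 / 35 = 6.1 pC/N

6.1


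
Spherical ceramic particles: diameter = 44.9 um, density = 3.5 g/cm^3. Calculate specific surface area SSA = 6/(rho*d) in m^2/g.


SSA = 6 / (3.5 * 44.9) = 0.038 m^2/g

0.038


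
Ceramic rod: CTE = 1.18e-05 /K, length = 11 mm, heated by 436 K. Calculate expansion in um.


dL = 1.18e-05 * 11 * 436 * 1000 = 56.593 um

56.593


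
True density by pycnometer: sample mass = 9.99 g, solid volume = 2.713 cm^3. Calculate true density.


TD = 9.99 / 2.713 = 3.682 g/cm^3

3.682


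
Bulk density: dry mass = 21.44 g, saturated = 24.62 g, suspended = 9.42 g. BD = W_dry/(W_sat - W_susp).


BD = 21.44 / (24.62 - 9.42) = 21.44 / 15.2 = 1.411 g/cm^3

1.411


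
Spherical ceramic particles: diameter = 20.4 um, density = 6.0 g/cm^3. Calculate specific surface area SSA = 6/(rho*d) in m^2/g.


SSA = 6 / (6.0 * 20.4) = 0.049 m^2/g

0.049


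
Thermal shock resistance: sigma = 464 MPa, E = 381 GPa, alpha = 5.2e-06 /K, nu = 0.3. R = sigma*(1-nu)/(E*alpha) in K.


R = 464*(1-0.3)/(381*1000*5.2e-06) = 164 K

164


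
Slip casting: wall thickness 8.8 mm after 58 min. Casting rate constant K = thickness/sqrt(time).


K = 8.8 / sqrt(58) = 8.8 / 7.6158 = 1.155 mm/min^0.5

1.155


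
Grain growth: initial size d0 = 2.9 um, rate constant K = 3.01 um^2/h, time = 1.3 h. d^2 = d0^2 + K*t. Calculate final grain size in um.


d^2 = 2.9^2 + 3.01*1.3 = 12.323
d = sqrt(12.323) = 3.51 um

3.51


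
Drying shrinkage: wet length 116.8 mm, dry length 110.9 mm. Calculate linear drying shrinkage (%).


DS = (116.8 - 110.9) / 116.8 * 100 = 5.05%

5.05


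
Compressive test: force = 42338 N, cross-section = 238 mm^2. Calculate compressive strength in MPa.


CS = 42338 / 238 = 177.9 MPa

177.9


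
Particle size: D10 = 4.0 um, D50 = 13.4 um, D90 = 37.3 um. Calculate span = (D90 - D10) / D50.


Span = (37.3 - 4.0) / 13.4 = 33.3 / 13.4 = 2.485

2.485


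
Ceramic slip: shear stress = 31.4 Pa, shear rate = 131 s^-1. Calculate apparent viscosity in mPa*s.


eta = tau/gamma * 1000 = 31.4/131 * 1000 = 239.7 mPa*s

239.7


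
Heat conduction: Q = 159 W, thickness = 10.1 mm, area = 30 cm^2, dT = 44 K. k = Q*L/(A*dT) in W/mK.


k = 159*10.1/1000/(30/10000*44) = 12.17 W/mK

12.17


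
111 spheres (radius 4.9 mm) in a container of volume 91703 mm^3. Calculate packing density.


V_sphere = 4/3*pi*4.9^3 = 492.807 mm^3
Total V = 111*492.807 = 54701.577 mm^3
PD = 54701.577 / 91703 = 0.597

0.597


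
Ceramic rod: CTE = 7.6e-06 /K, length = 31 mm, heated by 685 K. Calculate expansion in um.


dL = 7.6e-06 * 31 * 685 * 1000 = 161.386 um

161.386


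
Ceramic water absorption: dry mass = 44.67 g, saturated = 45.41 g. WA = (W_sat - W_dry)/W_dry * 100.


WA = (45.41 - 44.67) / 44.67 * 100 = 1.66%

1.66


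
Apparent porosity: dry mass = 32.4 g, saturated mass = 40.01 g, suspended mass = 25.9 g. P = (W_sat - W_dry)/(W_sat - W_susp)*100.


P = (40.01 - 32.4) / (40.01 - 25.9) * 100 = 7.61 / 14.11 * 100 = 53.9%

53.9


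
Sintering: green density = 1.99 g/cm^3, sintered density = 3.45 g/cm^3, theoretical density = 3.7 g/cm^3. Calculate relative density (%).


Relative = 3.45 / 3.7 * 100 = 93.2%

93.2


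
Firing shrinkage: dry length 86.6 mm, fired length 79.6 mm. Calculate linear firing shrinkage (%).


FS = (86.6 - 79.6) / 86.6 * 100 = 8.08%

8.08


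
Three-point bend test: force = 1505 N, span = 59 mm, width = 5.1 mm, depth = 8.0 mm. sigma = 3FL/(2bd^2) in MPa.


sigma = 3*1505*59/(2*5.1*8.0^2) = 408.1 MPa

408.1


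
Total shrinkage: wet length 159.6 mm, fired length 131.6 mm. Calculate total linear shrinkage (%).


TS = (159.6 - 131.6) / 159.6 * 100 = 17.54%

17.54


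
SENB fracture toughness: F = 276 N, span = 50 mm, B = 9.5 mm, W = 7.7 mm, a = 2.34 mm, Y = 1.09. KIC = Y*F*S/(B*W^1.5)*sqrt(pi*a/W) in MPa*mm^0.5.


KIC = 1.09*276*50/(9.5*7.7^1.5)*sqrt(pi*2.34/7.7) = 72.41

72.41


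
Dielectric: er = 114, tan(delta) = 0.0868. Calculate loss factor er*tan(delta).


Loss = 114 * 0.0868 = 9.895

9.895


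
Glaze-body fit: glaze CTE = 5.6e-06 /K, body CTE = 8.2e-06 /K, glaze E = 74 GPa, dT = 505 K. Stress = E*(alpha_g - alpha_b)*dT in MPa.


Stress = 74*1000*(5.6e-06 - 8.2e-06)*505 = -97.2 MPa

-97.2


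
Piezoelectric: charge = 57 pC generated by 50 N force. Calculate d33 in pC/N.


d33 = 57 / 50 = 1.1 pC/N

1.1


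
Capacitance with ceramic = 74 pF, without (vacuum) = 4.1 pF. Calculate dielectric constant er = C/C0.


er = 74 / 4.1 = 18.05

18.05


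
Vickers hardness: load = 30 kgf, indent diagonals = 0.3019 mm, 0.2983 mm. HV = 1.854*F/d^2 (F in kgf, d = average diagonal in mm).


d_avg = (0.3019+0.2983)/2 = 0.3001 mm
HV = 1.854*30/0.3001^2 = 618

618


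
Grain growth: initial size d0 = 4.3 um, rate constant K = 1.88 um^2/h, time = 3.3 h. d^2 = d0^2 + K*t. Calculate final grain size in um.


d^2 = 4.3^2 + 1.88*3.3 = 24.694
d = sqrt(24.694) = 4.97 um

4.97


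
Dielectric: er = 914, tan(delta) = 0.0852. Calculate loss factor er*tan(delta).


Loss = 914 * 0.0852 = 77.873

77.873


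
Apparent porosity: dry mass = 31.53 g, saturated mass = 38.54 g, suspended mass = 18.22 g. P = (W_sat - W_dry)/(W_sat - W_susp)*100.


P = (38.54 - 31.53) / (38.54 - 18.22) * 100 = 7.01 / 20.32 * 100 = 34.5%

34.5


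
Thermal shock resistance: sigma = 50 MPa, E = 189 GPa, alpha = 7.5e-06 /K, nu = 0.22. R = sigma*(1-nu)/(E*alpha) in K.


R = 50*(1-0.22)/(189*1000*7.5e-06) = 28 K

28


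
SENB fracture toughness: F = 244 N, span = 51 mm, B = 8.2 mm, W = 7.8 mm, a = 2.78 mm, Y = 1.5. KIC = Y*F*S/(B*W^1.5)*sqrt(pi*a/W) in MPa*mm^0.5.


KIC = 1.5*244*51/(8.2*7.8^1.5)*sqrt(pi*2.78/7.8) = 110.57

110.57


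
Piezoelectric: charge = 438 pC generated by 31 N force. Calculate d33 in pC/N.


d33 = 438 / 31 = 14.1 pC/N

14.1


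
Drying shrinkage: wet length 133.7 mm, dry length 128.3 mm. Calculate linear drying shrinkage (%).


DS = (133.7 - 128.3) / 133.7 * 100 = 4.04%

4.04


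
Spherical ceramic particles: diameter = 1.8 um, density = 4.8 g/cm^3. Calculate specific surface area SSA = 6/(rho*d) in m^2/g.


SSA = 6 / (4.8 * 1.8) = 0.694 m^2/g

0.694


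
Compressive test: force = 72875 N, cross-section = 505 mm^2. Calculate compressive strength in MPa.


CS = 72875 / 505 = 144.3 MPa

144.3


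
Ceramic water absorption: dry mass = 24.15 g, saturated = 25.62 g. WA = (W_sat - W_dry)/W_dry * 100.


WA = (25.62 - 24.15) / 24.15 * 100 = 6.09%

6.09


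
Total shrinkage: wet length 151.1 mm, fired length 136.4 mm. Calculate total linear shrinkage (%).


TS = (151.1 - 136.4) / 151.1 * 100 = 9.73%

9.73


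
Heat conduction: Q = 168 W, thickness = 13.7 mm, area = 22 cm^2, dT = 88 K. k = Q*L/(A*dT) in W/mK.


k = 168*13.7/1000/(22/10000*88) = 11.89 W/mK

11.89


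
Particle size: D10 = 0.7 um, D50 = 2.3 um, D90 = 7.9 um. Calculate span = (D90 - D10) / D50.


Span = (7.9 - 0.7) / 2.3 = 7.2 / 2.3 = 3.13

3.13


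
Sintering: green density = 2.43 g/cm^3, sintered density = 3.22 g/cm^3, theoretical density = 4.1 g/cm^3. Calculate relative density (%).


Relative = 3.22 / 4.1 * 100 = 78.5%

78.5


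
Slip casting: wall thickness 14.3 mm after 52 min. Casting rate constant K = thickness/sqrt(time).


K = 14.3 / sqrt(52) = 14.3 / 7.2111 = 1.983 mm/min^0.5

1.983


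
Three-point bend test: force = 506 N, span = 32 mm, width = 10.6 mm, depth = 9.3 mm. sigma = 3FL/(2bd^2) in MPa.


sigma = 3*506*32/(2*10.6*9.3^2) = 26.5 MPa

26.5


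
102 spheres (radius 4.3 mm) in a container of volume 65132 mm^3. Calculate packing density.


V_sphere = 4/3*pi*4.3^3 = 333.0381 mm^3
Total V = 102*333.0381 = 33969.8862 mm^3
PD = 33969.8862 / 65132 = 0.522

0.522


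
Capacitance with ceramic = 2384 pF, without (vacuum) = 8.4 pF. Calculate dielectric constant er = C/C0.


er = 2384 / 8.4 = 283.81

283.81


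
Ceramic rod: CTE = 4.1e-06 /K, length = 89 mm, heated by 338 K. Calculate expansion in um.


dL = 4.1e-06 * 89 * 338 * 1000 = 123.336 um

123.336


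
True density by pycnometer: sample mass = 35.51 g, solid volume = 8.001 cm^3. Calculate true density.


TD = 35.51 / 8.001 = 4.438 g/cm^3

4.438


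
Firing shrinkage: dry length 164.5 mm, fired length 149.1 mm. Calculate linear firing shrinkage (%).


FS = (164.5 - 149.1) / 164.5 * 100 = 9.36%

9.36


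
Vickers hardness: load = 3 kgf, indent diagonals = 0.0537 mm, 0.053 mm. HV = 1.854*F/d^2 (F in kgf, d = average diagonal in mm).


d_avg = (0.0537+0.053)/2 = 0.05335 mm
HV = 1.854*3/0.05335^2 = 1954

1954


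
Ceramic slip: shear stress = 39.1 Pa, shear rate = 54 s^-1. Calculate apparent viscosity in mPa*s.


eta = tau/gamma * 1000 = 39.1/54 * 1000 = 724.1 mPa*s

724.1


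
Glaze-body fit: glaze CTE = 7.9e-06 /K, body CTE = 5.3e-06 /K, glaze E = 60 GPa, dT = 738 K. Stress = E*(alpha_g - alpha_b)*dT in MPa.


Stress = 60*1000*(7.9e-06 - 5.3e-06)*738 = 115.1 MPa

115.1


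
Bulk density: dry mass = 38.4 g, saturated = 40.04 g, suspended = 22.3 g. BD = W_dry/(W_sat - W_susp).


BD = 38.4 / (40.04 - 22.3) = 38.4 / 17.74 = 2.165 g/cm^3

2.165


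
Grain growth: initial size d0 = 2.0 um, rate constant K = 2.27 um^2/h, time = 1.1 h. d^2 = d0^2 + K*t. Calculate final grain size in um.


d^2 = 2.0^2 + 2.27*1.1 = 6.497
d = sqrt(6.497) = 2.55 um

2.55


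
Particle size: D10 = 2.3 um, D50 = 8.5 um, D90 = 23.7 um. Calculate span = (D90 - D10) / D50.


Span = (23.7 - 2.3) / 8.5 = 21.4 / 8.5 = 2.518

2.518


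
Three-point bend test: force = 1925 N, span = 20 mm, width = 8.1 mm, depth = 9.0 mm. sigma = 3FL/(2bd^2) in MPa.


sigma = 3*1925*20/(2*8.1*9.0^2) = 88.0 MPa

88.0


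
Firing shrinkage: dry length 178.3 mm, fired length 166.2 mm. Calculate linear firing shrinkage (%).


FS = (178.3 - 166.2) / 178.3 * 100 = 6.79%

6.79


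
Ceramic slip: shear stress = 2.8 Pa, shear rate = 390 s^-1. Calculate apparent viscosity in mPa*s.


eta = tau/gamma * 1000 = 2.8/390 * 1000 = 7.2 mPa*s

7.2


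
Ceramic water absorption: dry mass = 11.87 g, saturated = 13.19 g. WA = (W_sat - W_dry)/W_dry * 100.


WA = (13.19 - 11.87) / 11.87 * 100 = 11.12%

11.12


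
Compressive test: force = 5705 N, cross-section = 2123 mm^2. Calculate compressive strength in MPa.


CS = 5705 / 2123 = 2.7 MPa

2.7


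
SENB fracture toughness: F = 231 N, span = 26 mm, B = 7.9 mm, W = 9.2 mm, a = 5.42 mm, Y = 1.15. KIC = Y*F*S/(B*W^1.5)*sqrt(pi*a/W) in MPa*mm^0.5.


KIC = 1.15*231*26/(7.9*9.2^1.5)*sqrt(pi*5.42/9.2) = 42.62

42.62


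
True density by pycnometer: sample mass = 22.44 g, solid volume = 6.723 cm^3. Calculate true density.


TD = 22.44 / 6.723 = 3.338 g/cm^3

3.338


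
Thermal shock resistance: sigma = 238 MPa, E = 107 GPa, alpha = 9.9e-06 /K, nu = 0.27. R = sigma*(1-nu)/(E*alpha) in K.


R = 238*(1-0.27)/(107*1000*9.9e-06) = 164 K

164


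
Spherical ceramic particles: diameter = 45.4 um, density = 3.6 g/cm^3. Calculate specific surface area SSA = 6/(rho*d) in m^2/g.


SSA = 6 / (3.6 * 45.4) = 0.037 m^2/g

0.037


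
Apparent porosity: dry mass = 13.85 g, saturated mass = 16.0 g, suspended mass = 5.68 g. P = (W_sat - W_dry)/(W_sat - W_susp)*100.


P = (16.0 - 13.85) / (16.0 - 5.68) * 100 = 2.15 / 10.32 * 100 = 20.8%

20.8


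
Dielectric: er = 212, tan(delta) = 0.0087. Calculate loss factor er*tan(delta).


Loss = 212 * 0.0087 = 1.844

1.844


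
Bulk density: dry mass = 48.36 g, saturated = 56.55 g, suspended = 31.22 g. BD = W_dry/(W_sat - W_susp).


BD = 48.36 / (56.55 - 31.22) = 48.36 / 25.33 = 1.909 g/cm^3

1.909


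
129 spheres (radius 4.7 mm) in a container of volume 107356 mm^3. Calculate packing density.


V_sphere = 4/3*pi*4.7^3 = 434.8928 mm^3
Total V = 129*434.8928 = 56101.1712 mm^3
PD = 56101.1712 / 107356 = 0.523

0.523


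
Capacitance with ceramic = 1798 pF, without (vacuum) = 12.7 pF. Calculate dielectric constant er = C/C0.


er = 1798 / 12.7 = 141.57

141.57


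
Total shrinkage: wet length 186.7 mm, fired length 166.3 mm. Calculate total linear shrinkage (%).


TS = (186.7 - 166.3) / 186.7 * 100 = 10.93%

10.93


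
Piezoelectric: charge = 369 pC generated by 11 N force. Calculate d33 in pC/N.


d33 = 369 / 11 = 33.5 pC/N

33.5
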